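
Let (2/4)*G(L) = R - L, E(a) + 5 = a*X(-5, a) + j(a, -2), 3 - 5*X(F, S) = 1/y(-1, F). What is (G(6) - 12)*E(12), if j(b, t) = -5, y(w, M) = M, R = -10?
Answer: 2552/25 ≈ 102.08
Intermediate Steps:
X(F, S) = 3/5 - 1/(5*F)
E(a) = -10 + 16*a/25 (E(a) = -5 + (a*((1/5)*(-1 + 3*(-5))/(-5)) - 5) = -5 + (a*((1/5)*(-1/5)*(-1 - 15)) - 5) = -5 + (a*((1/5)*(-1/5)*(-16)) - 5) = -5 + (a*(16/25) - 5) = -5 + (16*a/25 - 5) = -5 + (-5 + 16*a/25) = -10 + 16*a/25)
G(L) = -20 - 2*L (G(L) = 2*(-10 - L) = -20 - 2*L)
(G(6) - 12)*E(12) = ((-20 - 2*6) - 12)*(-10 + (16/25)*12) = ((-20 - 12) - 12)*(-10 + 192/25) = (-32 - 12)*(-58/25) = -44*(-58/25) = 2552/25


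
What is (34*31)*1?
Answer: 1054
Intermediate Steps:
(34*31)*1 = 1054*1 = 1054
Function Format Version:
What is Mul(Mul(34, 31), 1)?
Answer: 1054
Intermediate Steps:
Mul(Mul(34, 31), 1) = Mul(1054, 1) = 1054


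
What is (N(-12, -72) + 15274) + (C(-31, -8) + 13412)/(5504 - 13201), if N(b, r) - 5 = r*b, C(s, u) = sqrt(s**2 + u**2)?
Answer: 124239259/7697 - 5*sqrt(41)/7697 ≈ 16141.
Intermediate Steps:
N(b, r) = 5 + b*r (N(b, r) = 5 + r*b = 5 + b*r)
(N(-12, -72) + 15274) + (C(-31, -8) + 13412)/(5504 - 13201) = ((5 - 12*(-72)) + 15274) + (sqrt((-31)**2 + (-8)**2) + 13412)/(5504 - 13201) = ((5 + 864) + 15274) + (sqrt(961 + 64) + 13412)/(-7697) = (869 + 15274) + (sqrt(1025) + 13412)*(-1/7697) = 16143 + (5*sqrt(41) + 13412)*(-1/7697) = 16143 + (13412 + 5*sqrt(41))*(-1/7697) = 16143 + (-13412/7697 - 5*sqrt(41)/7697) = 124239259/7697 - 5*sqrt(41)/7697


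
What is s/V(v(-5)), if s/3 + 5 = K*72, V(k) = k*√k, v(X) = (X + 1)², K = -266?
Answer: -57471/64 ≈ -897.98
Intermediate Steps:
v(X) = (1 + X)²
V(k) = k^(3/2)
s = -57471 (s = -15 + 3*(-266*72) = -15 + 3*(-19152) = -15 - 57456 = -57471)
s/V(v(-5)) = -57471/(((1 - 5)²)^(3/2)) = -57471/(((-4)²)^(3/2)) = -57471/(16^(3/2)) = -57471/64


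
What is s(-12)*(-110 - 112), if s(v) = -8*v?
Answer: -21312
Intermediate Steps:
s(-12)*(-110 - 112) = (-8*(-12))*(-110 - 112) = 96*(-222) = -21312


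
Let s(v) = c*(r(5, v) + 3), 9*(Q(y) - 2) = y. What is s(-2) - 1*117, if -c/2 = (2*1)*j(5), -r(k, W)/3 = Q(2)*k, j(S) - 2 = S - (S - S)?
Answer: 2197/3 ≈ 732.33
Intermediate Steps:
Q(y) = 2 + y/9
j(S) = 2 + S (j(S) = 2 + (S - (S - S)) = 2 + (S - 1*0) = 2 + (S + 0) = 2 + S)
r(k, W) = -20*k/3 (r(k, W) = -3*(2 + (1/9)*2)*k = -3*(2 + 2/9)*k = -20*k/3)
c = -28 (c = -2*2*1*(2 + 5) = -4*7 = -2*14 = -28)
s(v) = 2548/3 (s(v) = -28*(-20/3*5 + 3) = -28*(-100/3 + 3) = -28*(-91/3) = 2548/3)
s(-2) - 1*117 = 2548/3 - 1*117 = 2548/3 - 117 = 2197/3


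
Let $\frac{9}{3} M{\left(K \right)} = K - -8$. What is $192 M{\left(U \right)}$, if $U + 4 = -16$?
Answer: $-768$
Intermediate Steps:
$U = -20$ ($U = -4 - 16 = -20$)
$M{\left(K \right)} = \frac{8}{3} + \frac{K}{3}$ ($M{\left(K \right)} = \frac{K - -8}{3} = \frac{K + 8}{3} = \frac{8 + K}{3} = \frac{8}{3} + \frac{K}{3}$)
$192 M{\left(U \right)} = 192 \left(\frac{8}{3} + \frac{1}{3} \left(-20\right)\right) = 192 \left(\frac{8}{3} - \frac{20}{3}\right) = 192 \left(-4\right) = -768$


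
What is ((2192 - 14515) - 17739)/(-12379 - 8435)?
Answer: 15031/10407 ≈ 1.4443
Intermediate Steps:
((2192 - 14515) - 17739)/(-12379 - 8435) = (-12323 - 17739)/(-20814) = -30062*(-1/20814) = 15031/10407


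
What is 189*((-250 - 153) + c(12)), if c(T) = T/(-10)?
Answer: -381969/5 ≈ -76394.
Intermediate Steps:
c(T) = -T/10 (c(T) = T*(-1/10) = -T/10)
189*((-250 - 153) + c(12)) = 189*((-250 - 153) - 1/10*12) = 189*(-403 - 6/5) = 189*(-2021/5) = -381969/5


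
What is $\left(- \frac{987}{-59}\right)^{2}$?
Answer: $\frac{974169}{3481} \approx 279.85$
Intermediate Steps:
$\left(- \frac{987}{-59}\right)^{2} = \left(\left(-987\right) \left(- \frac{1}{59}\right)\right)^{2} = \left(\frac{987}{59}\right)^{2} = \frac{974169}{3481}$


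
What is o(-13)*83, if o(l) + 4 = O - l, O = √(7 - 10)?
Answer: 747 + 83*I*√3 ≈ 747.0 + 143.76*I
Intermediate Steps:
O = I*√3 (O = √(-3) = I*√3 ≈ 1.732*I)
o(l) = -4 - l + I*√3 (o(l) = -4 + (I*√3 - l) = -4 + (-l + I*√3) = -4 - l + I*√3)
o(-13)*83 = (-4 - 1*(-13) + I*√3)*83 = (-4 + 13 + I*√3)*83 = (9 + I*√3)*83 = 747 + 83*I*√3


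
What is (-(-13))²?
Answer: 169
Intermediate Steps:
(-(-13))² = (-1*(-13))² = 13² = 169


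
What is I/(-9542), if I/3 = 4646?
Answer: -6969/4771 ≈ -1.4607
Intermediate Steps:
I = 13938 (I = 3*4646 = 13938)
I/(-9542) = 13938/(-9542) = 13938*(-1/9542) = -6969/4771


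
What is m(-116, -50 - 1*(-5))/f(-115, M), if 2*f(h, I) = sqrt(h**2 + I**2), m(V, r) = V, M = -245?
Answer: -116*sqrt(2930)/7325 ≈ -0.85720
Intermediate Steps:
f(h, I) = sqrt(I**2 + h**2)/2 (f(h, I) = sqrt(h**2 + I**2)/2 = sqrt(I**2 + h**2)/2)
m(-116, -50 - 1*(-5))/f(-115, M) = -116*2/sqrt((-245)**2 + (-115)**2) = -116*2/sqrt(60025 + 13225) = -116*sqrt(2930)/7325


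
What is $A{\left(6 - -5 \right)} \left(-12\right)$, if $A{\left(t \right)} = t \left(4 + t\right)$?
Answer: $-1980$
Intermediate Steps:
$A{\left(6 - -5 \right)} \left(-12\right) = \left(6 - -5\right) \left(4 + \left(6 - -5\right)\right) \left(-12\right) = \left(6 + 5\right) \left(4 + \left(6 + 5\right)\right) \left(-12\right) = 11 \left(4 + 11\right) \left(-12\right) = 11 \cdot 15 \left(-12\right) = 165 \left(-12\right) = -1980$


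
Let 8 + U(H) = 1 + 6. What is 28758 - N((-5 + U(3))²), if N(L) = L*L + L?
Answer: 27426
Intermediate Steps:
U(H) = -1 (U(H) = -8 + (1 + 6) = -8 + 7 = -1)
N(L) = L + L² (N(L) = L² + L = L + L²)
28758 - N((-5 + U(3))²) = 28758 - (-5 - 1)²*(1 + (-5 - 1)²) = 28758 - (-6)²*(1 + (-6)²) = 28758 - 36*(1 + 36) = 28758 - 36*37 = 28758 - 1*1332 = 28758 - 1332 = 27426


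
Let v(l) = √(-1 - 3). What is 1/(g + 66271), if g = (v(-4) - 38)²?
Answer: 67711/4584802625 + 152*I/4584802625 ≈ 1.4769e-5 + 3.3153e-8*I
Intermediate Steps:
v(l) = 2*I (v(l) = √(-4) = 2*I)
g = (-38 + 2*I)² (g = (2*I - 38)² = (-38 + 2*I)² ≈ 1440.0 - 152.0*I)
1/(g + 66271) = 1/((1440 - 152*I) + 66271) = 1/(67711 - 152*I) = (67711 + 152*I)/4584802625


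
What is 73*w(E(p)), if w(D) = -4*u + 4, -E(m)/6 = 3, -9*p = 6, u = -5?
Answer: 1752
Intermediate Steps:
p = -⅔ (p = -⅑*6 = -⅔ ≈ -0.66667)
E(m) = -18 (E(m) = -6*3 = -18)
w(D) = 24 (w(D) = -4*(-5) + 4 = 20 + 4 = 24)
73*w(E(p)) = 73*24 = 1752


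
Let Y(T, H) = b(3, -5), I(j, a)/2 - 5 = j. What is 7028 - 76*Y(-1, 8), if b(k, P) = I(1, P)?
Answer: 6116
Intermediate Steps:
I(j, a) = 10 + 2*j
b(k, P) = 12 (b(k, P) = 10 + 2*1 = 10 + 2 = 12)
Y(T, H) = 12
7028 - 76*Y(-1, 8) = 7028 - 76*12 = 7028 - 912 = 6116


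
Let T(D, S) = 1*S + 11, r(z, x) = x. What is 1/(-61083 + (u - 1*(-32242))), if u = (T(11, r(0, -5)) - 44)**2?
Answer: -1/27397 ≈ -3.6500e-5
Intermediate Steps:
T(D, S) = 11 + S (T(D, S) = S + 11 = 11 + S)
u = 1444 (u = ((11 - 5) - 44)**2 = (6 - 44)**2 = (-38)**2 = 1444)
1/(-61083 + (u - 1*(-32242))) = 1/(-61083 + (1444 - 1*(-32242))) = 1/(-61083 + (1444 + 32242)) = 1/(-61083 + 33686) = 1/(-27397) = -1/27397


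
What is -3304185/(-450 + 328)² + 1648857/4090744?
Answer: -481858334859/2174522632 ≈ -221.59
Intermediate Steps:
-3304185/(-450 + 328)² + 1648857/4090744 = -3304185/((-122)²) + 1648857*(1/4090744) = -3304185/14884 + 235551/584392 = -481858334859/2174522632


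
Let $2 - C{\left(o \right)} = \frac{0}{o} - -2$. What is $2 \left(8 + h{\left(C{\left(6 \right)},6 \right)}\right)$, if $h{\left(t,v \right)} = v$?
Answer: $28$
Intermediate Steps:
$C{\left(o \right)} = 0$ ($C{\left(o \right)} = 2 - \left(\frac{0}{o} - -2\right) = 2 - \left(0 + 2\right) = 2 - 2 = 0$)
$2 \left(8 + h{\left(C{\left(6 \right)},6 \right)}\right) = 2 \left(8 + 6\right) = 2 \cdot 14 = 28$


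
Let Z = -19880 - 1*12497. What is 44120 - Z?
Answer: 76497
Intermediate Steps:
Z = -32377 (Z = -19880 - 12497 = -32377)
44120 - Z = 44120 - 1*(-32377) = 44120 + 32377 = 76497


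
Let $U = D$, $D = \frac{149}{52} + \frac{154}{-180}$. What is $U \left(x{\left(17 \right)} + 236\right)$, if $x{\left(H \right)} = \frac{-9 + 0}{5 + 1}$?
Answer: $\frac{2205707}{4680} \approx 471.3$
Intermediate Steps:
$x{\left(H \right)} = - \frac{3}{2}$ ($x{\left(H \right)} = - \frac{9}{6} = \left(-9\right) \frac{1}{6} = - \frac{3}{2}$)
$D = \frac{4703}{2340}$ ($D = 149 \cdot \frac{1}{52} + 154 \left(- \frac{1}{180}\right) = \frac{149}{52} - \frac{77}{90} = \frac{4703}{2340} \approx 2.0098$)
$U = \frac{4703}{2340} \approx 2.0098$
$U \left(x{\left(17 \right)} + 236\right) = \frac{4703 \left(- \frac{3}{2} + 236\right)}{2340} = \frac{4703}{2340} \cdot \frac{469}{2} = \frac{2205707}{4680}$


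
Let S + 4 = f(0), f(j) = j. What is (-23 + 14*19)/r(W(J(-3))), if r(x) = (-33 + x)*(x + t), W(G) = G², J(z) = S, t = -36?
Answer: 243/340 ≈ 0.71471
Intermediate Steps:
S = -4 (S = -4 + 0 = -4)
J(z) = -4
r(x) = (-36 + x)*(-33 + x) (r(x) = (-33 + x)*(x - 36) = (-33 + x)*(-36 + x) = (-36 + x)*(-33 + x))
(-23 + 14*19)/r(W(J(-3))) = (-23 + 14*19)/(1188 + ((-4)²)² - 69*(-4)²) = (-23 + 266)/(1188 + 16² - 69*16) = 243/(1188 + 256 - 1104) = 243/340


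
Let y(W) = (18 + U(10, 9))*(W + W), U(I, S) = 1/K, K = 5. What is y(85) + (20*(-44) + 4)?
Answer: 2218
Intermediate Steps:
U(I, S) = 1/5
y(W) = 182*W/5 (y(W) = (18 + 1/5)*(W + W) = 91*(2*W)/5 = 182*W/5)
y(85) + (20*(-44) + 4) = (182/5)*85 + (20*(-44) + 4) = 3094 + (-880 + 4) = 3094 - 876 = 2218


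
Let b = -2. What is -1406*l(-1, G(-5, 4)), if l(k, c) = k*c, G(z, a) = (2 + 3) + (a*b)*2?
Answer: -15466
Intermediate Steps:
G(z, a) = 5 - 4*a (G(z, a) = (2 + 3) + (a*(-2))*2 = 5 - 2*a*2 = 5 - 4*a)
l(k, c) = c*k
-1406*l(-1, G(-5, 4)) = -1406*(5 - 4*4)*(-1) = -1406*(5 - 16)*(-1) = -(-15466)*(-1) = -1406*11 = -15466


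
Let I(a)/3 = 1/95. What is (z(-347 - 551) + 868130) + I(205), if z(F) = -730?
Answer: 82403003/95 ≈ 8.6740e+5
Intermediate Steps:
I(a) = 3/95
(z(-347 - 551) + 868130) + I(205) = (-730 + 868130) + 3/95 = 867400 + 3/95 = 82403003/95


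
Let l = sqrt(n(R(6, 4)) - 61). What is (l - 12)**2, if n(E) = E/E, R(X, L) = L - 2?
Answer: 84 - 48*I*sqrt(15) ≈ 84.0 - 185.9*I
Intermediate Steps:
R(X, L) = -2 + L
n(E) = 1
l = 2*I*sqrt(15) (l = sqrt(1 - 61) = sqrt(-60) = 2*I*sqrt(15) ≈ 7.746*I)
(l - 12)**2 = (2*I*sqrt(15) - 12)**2 = (-12 + 2*I*sqrt(15))**2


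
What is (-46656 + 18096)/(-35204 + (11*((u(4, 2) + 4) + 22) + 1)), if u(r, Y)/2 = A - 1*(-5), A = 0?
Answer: 28560/34807 ≈ 0.82052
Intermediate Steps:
u(r, Y) = 10 (u(r, Y) = 2*(0 - 1*(-5)) = 2*(0 + 5) = 2*5 = 10)
(-46656 + 18096)/(-35204 + (11*((u(4, 2) + 4) + 22) + 1)) = (-46656 + 18096)/(-35204 + (11*((10 + 4) + 22) + 1)) = -28560/(-35204 + (11*(14 + 22) + 1)) = -28560/(-35204 + (11*36 + 1)) = -28560/(-35204 + (396 + 1)) = -28560/(-35204 + 397) = -28560/(-34807) = -28560*(-1/34807) = 28560/34807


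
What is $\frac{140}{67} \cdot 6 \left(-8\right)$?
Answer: $- \frac{6720}{67} \approx -100.3$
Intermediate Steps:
$\frac{140}{67} \cdot 6 \left(-8\right) = 140 \cdot \frac{1}{67} \left(-48\right) = \frac{140}{67} \left(-48\right) = - \frac{6720}{67}$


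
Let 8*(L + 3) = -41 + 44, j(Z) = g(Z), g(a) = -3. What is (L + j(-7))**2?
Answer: 2025/64 ≈ 31.641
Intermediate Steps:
j(Z) = -3
L = -21/8 (L = -3 + (-41 + 44)/8 = -3 + (1/8)*3 = -3 + 3/8 = -21/8 ≈ -2.6250)
(L + j(-7))**2 = (-21/8 - 3)**2 = (-45/8)**2 = 2025/64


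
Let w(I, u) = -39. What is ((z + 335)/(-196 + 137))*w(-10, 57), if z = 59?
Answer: 15366/59 ≈ 260.44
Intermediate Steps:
((z + 335)/(-196 + 137))*w(-10, 57) = ((59 + 335)/(-196 + 137))*(-39) = (394/(-59))*(-39) = (394*(-1/59))*(-39) = -394/59*(-39) = 15366/59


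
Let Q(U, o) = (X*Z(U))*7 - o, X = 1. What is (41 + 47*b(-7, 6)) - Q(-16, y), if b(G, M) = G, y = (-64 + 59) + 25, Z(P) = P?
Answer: -156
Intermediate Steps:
y = 20 (y = -5 + 25 = 20)
Q(U, o) = -o + 7*U (Q(U, o) = (1*U)*7 - o = U*7 - o = 7*U - o = -o + 7*U)
(41 + 47*b(-7, 6)) - Q(-16, y) = (41 + 47*(-7)) - (-1*20 + 7*(-16)) = (41 - 329) - (-20 - 112) = -288 - 1*(-132) = -288 + 132 = -156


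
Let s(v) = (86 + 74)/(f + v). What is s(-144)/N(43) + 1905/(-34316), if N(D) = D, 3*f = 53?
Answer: -47517465/559247852 ≈ -0.084967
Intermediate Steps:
f = 53/3 (f = (⅓)*53 = 53/3 ≈ 17.667)
s(v) = 160/(53/3 + v) (s(v) = (86 + 74)/(53/3 + v) = 160/(53/3 + v))
s(-144)/N(43) + 1905/(-34316) = (480/(53 + 3*(-144)))/43 + 1905/(-34316) = (480/(53 - 432))*(1/43) + 1905*(-1/34316) = (480/(-379))*(1/43) - 1905/34316 = (480*(-1/379))*(1/43) - 1905/34316 = -480/379*1/43 - 1905/34316 = -480/16297 - 1905/34316 = -47517465/559247852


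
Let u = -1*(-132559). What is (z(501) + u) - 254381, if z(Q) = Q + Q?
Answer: -120820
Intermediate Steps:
u = 132559
z(Q) = 2*Q
(z(501) + u) - 254381 = (2*501 + 132559) - 254381 = (1002 + 132559) - 254381 = 133561 - 254381 = -120820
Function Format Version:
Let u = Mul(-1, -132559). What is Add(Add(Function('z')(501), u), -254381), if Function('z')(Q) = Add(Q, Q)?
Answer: -120820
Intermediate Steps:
u = 132559
Function('z')(Q) = Mul(2, Q)
Add(Add(Function('z')(501), u), -254381) = Add(Add(Mul(2, 501), 132559), -254381) = Add(Add(1002, 132559), -254381) = Add(133561, -254381) = -120820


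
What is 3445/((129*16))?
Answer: 3445/2064 ≈ 1.6691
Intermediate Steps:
3445/((129*16)) = 3445/2064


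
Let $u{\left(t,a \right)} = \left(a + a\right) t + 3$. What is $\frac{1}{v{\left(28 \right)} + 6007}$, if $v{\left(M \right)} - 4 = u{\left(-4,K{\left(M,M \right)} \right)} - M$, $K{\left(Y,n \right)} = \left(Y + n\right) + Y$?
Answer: $\frac{1}{5314} \approx 0.00018818$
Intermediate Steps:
$K{\left(Y,n \right)} = n + 2 Y$
$u{\left(t,a \right)} = 3 + 2 a t$ ($u{\left(t,a \right)} = 2 a t + 3 = 3 + 2 a t$)
$v{\left(M \right)} = 7 - 25 M$ ($v{\left(M \right)} = 4 - \left(-3 + M - 2 \left(M + 2 M\right) \left(-4\right)\right) = 4 - \left(-3 + M - 2 \cdot 3 M \left(-4\right)\right) = 4 - \left(-3 + 25 M\right) = 7 - 25 M$)
$\frac{1}{v{\left(28 \right)} + 6007} = \frac{1}{\left(7 - 700\right) + 6007} = \frac{1}{-693 + 6007} = \frac{1}{5314}$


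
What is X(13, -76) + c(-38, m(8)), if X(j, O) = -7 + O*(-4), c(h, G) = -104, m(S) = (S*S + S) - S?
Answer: 193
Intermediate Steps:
m(S) = S**2 (m(S) = (S**2 + S) - S = (S + S**2) - S = S**2)
X(j, O) = -7 - 4*O
X(13, -76) + c(-38, m(8)) = (-7 - 4*(-76)) - 104 = (-7 + 304) - 104 = 297 - 104 = 193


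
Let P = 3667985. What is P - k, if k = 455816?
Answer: 3212169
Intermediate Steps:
P - k = 3667985 - 1*455816 = 3667985 - 455816 = 3212169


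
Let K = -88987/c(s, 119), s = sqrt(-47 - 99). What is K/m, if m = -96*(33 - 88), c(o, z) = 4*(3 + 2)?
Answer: -88987/105600 ≈ -0.84268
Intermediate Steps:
s = I*sqrt(146) (s = sqrt(-146) = I*sqrt(146) ≈ 12.083*I)
c(o, z) = 20 (c(o, z) = 4*5 = 20)
K = -88987/20 ≈ -4449.4
m = 5280 (m = -96*(-55) = 5280)
K/m = -88987/20/5280 = -88987/20*1/5280 = -88987/105600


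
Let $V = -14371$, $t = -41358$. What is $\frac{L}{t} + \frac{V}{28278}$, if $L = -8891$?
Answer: $- \frac{28578010}{97460127} \approx -0.29323$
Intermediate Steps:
$\frac{L}{t} + \frac{V}{28278} = - \frac{8891}{-41358} - \frac{14371}{28278} = \left(-8891\right) \left(- \frac{1}{41358}\right) - \frac{14371}{28278} = \frac{8891}{41358} - \frac{14371}{28278} = - \frac{28578010}{97460127}$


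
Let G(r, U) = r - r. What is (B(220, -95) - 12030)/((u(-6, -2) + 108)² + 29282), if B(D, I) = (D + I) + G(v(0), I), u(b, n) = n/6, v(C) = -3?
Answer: -107145/367867 ≈ -0.29126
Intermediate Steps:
u(b, n) = n/6 (u(b, n) = n*(⅙) = n/6)
G(r, U) = 0
B(D, I) = D + I (B(D, I) = (D + I) + 0 = D + I)
(B(220, -95) - 12030)/((u(-6, -2) + 108)² + 29282) = ((220 - 95) - 12030)/(((⅙)*(-2) + 108)² + 29282) = (125 - 12030)/((-⅓ + 108)² + 29282) = -11905/((323/3)² + 29282) = -11905/(104329/9 + 29282) = -11905/367867/9 = -11905*9/367867 = -107145/367867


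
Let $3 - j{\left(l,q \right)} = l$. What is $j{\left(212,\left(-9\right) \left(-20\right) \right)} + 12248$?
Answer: $12039$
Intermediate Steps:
$j{\left(l,q \right)} = 3 - l$
$j{\left(212,\left(-9\right) \left(-20\right) \right)} + 12248 = \left(3 - 212\right) + 12248 = -209 + 12248 = 12039$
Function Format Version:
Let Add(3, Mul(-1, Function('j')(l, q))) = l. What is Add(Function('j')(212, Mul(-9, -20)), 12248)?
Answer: 12039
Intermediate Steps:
Function('j')(l, q) = Add(3, Mul(-1, l))
Add(Function('j')(212, Mul(-9, -20)), 12248) = Add(Add(3, Mul(-1, 212)), 12248) = Add(Add(3, -212), 12248) = Add(-209, 12248) = 12039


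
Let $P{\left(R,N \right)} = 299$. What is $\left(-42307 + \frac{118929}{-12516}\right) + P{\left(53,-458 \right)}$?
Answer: $- \frac{175297019}{4172} \approx -42018.0$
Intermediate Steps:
$\left(-42307 + \frac{118929}{-12516}\right) + P{\left(53,-458 \right)} = \left(-42307 + \frac{118929}{-12516}\right) + 299 = \left(-42307 + 118929 \left(- \frac{1}{12516}\right)\right) + 299 = \left(-42307 - \frac{39643}{4172}\right) + 299 = - \frac{176544447}{4172} + 299 = - \frac{175297019}{4172}$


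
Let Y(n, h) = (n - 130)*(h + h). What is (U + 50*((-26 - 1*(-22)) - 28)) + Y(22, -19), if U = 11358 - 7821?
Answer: 6041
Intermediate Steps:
U = 3537
Y(n, h) = 2*h*(-130 + n) (Y(n, h) = (-130 + n)*(2*h) = 2*h*(-130 + n))
(U + 50*((-26 - 1*(-22)) - 28)) + Y(22, -19) = (3537 + 50*((-26 - 1*(-22)) - 28)) + 2*(-19)*(-130 + 22) = (3537 + 50*((-26 + 22) - 28)) + 2*(-19)*(-108) = (3537 + 50*(-4 - 28)) + 4104 = (3537 + 50*(-32)) + 4104 = (3537 - 1600) + 4104 = 1937 + 4104 = 6041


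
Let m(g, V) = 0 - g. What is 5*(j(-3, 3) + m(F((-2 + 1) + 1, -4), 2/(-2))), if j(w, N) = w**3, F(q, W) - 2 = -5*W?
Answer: -245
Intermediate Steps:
F(q, W) = 2 - 5*W
m(g, V) = -g
5*(j(-3, 3) + m(F((-2 + 1) + 1, -4), 2/(-2))) = 5*((-3)**3 - (2 - 5*(-4))) = 5*(-27 - (2 + 20)) = 5*(-27 - 1*22) = 5*(-27 - 22) = 5*(-49) = -245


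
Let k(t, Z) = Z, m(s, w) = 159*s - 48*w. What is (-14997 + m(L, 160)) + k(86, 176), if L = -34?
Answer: -27907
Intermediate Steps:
m(s, w) = -48*w + 159*s
(-14997 + m(L, 160)) + k(86, 176) = (-14997 + (-48*160 + 159*(-34))) + 176 = (-14997 + (-7680 - 5406)) + 176 = (-14997 - 13086) + 176 = -28083 + 176 = -27907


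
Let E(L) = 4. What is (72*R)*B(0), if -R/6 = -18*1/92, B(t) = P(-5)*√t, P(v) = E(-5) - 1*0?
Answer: 0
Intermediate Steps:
P(v) = 4 (P(v) = 4 - 1*0 = 4 + 0 = 4)
B(t) = 4*√t
R = 27/23 (R = -6*(-18*1)/92 = -(-108)/92 = -6*(-9/46) = 27/23 ≈ 1.1739)
(72*R)*B(0) = (72*(27/23))*(4*√0) = 1944*(4*0)/23 = (1944/23)*0 = 0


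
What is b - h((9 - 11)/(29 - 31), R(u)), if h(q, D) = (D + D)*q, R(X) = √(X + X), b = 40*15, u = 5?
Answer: 600 - 2*√10 ≈ 593.68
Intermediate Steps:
b = 600
R(X) = √2*√X (R(X) = √(2*X) = √2*√X)
h(q, D) = 2*D*q (h(q, D) = (2*D)*q = 2*D*q)
b - h((9 - 11)/(29 - 31), R(u)) = 600 - 2*√2*√5*(9 - 11)/(29 - 31) = 600 - 2*√10*(-2/(-2)) = 600 - 2*√10*(-2*(-½)) = 600 - 2*√10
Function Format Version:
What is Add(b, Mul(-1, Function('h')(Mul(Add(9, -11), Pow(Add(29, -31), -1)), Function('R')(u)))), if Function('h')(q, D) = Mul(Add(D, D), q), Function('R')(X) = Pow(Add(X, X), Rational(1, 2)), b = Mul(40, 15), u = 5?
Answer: Add(600, Mul(-2, Pow(10, Rational(1, 2)))) ≈ 593.68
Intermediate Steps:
b = 600
Function('R')(X) = Mul(Pow(2, Rational(1, 2)), Pow(X, Rational(1, 2))) (Function('R')(X) = Pow(Mul(2, X), Rational(1, 2)) = Mul(Pow(2, Rational(1, 2)), Pow(X, Rational(1, 2))))
Function('h')(q, D) = Mul(2, D, q) (Function('h')(q, D) = Mul(Mul(2, D), q) = Mul(2, D, q))
Add(b, Mul(-1, Function('h')(Mul(Add(9, -11), Pow(Add(29, -31), -1)), Function('R')(u)))) = Add(600, Mul(-1, Mul(2, Mul(Pow(2, Rational(1, 2)), Pow(5, Rational(1, 2))), Mul(Add(9, -11), Pow(Add(29, -31), -1))))) = Add(600, Mul(-1, Mul(2, Pow(10, Rational(1, 2)), Mul(-2, Pow(-2, -1))))) = Add(600, Mul(-1, Mul(2, Pow(10, Rational(1, 2)), Mul(-2, Rational(-1, 2))))) = Add(600, Mul(-1, Mul(2, Pow(10, Rational(1, 2)), 1))) = Add(600, Mul(-1, Mul(2, Pow(10, Rational(1, 2))))) = Add(600, Mul(-2, Pow(10, Rational(1, 2))))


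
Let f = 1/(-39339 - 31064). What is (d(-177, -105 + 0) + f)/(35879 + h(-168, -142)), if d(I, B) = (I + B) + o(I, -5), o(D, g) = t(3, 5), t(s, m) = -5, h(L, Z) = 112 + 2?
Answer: -20205662/2534015179 ≈ -0.0079738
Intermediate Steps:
h(L, Z) = 114
o(D, g) = -5
f = -1/70403 (f = 1/(-70403) = -1/70403 ≈ -1.4204e-5)
d(I, B) = -5 + B + I (d(I, B) = (I + B) - 5 = (B + I) - 5 = -5 + B + I)
(d(-177, -105 + 0) + f)/(35879 + h(-168, -142)) = ((-5 + (-105 + 0) - 177) - 1/70403)/(35879 + 114) = ((-5 - 105 - 177) - 1/70403)/35993 = (-287 - 1/70403)*(1/35993) = -20205662/70403*1/35993 = -20205662/2534015179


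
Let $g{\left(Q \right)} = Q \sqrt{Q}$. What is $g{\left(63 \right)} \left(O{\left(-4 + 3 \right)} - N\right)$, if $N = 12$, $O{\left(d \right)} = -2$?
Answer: $- 2646 \sqrt{7} \approx -7000.7$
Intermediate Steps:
$g{\left(Q \right)} = Q^{\frac{3}{2}}$
$g{\left(63 \right)} \left(O{\left(-4 + 3 \right)} - N\right) = 63^{\frac{3}{2}} \left(-2 - 12\right) = 189 \sqrt{7} \left(-2 - 12\right) = 189 \sqrt{7} \left(-14\right) = - 2646 \sqrt{7}$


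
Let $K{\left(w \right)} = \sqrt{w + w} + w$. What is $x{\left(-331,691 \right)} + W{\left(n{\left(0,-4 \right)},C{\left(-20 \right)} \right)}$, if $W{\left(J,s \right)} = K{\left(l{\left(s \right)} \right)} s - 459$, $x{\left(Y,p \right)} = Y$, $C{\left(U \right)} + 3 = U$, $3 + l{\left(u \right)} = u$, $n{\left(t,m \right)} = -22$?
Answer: $-192 - 46 i \sqrt{13} \approx -192.0 - 165.86 i$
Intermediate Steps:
$l{\left(u \right)} = -3 + u$
$C{\left(U \right)} = -3 + U$
$K{\left(w \right)} = w + \sqrt{2} \sqrt{w}$ ($K{\left(w \right)} = \sqrt{2 w} + w = \sqrt{2} \sqrt{w} + w = w + \sqrt{2} \sqrt{w}$)
$W{\left(J,s \right)} = -459 + s \left(-3 + s + \sqrt{2} \sqrt{-3 + s}\right)$ ($W{\left(J,s \right)} = \left(\left(-3 + s\right) + \sqrt{2} \sqrt{-3 + s}\right) s - 459 = \left(-3 + s + \sqrt{2} \sqrt{-3 + s}\right) s - 459 = s \left(-3 + s + \sqrt{2} \sqrt{-3 + s}\right) - 459 = -459 + s \left(-3 + s + \sqrt{2} \sqrt{-3 + s}\right)$)
$x{\left(-331,691 \right)} + W{\left(n{\left(0,-4 \right)},C{\left(-20 \right)} \right)} = -331 - \left(459 - \left(-3 - 20\right) \left(-3 - 23 + \sqrt{-6 + 2 \left(-3 - 20\right)}\right)\right) = -331 - \left(459 + 23 \left(-3 - 23 + \sqrt{-6 + 2 \left(-23\right)}\right)\right) = -331 - \left(459 + 23 \left(-3 - 23 + \sqrt{-6 - 46}\right)\right) = -331 - \left(459 + 23 \left(-3 - 23 + \sqrt{-52}\right)\right) = -331 - \left(459 + 23 \left(-3 - 23 + 2 i \sqrt{13}\right)\right) = -331 - \left(459 + 23 \left(-26 + 2 i \sqrt{13}\right)\right) = -331 - \left(-139 + 46 i \sqrt{13}\right) = -331 + \left(139 - 46 i \sqrt{13}\right) = -192 - 46 i \sqrt{13}$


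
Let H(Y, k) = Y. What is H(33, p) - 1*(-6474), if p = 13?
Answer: 6507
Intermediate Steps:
H(33, p) - 1*(-6474) = 33 - 1*(-6474) = 33 + 6474 = 6507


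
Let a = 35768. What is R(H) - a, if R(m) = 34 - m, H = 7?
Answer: -35741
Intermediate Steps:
R(H) - a = (34 - 1*7) - 1*35768 = (34 - 7) - 35768 = 27 - 35768 = -35741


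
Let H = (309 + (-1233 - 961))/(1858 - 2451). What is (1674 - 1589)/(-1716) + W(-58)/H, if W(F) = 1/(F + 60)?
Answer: 26813/248820 ≈ 0.10776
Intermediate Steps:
W(F) = 1/(60 + F)
H = 1885/593 (H = (309 - 2194)/(-593) = -1885*(-1/593) = 1885/593 ≈ 3.1788)
(1674 - 1589)/(-1716) + W(-58)/H = (1674 - 1589)/(-1716) + 1/((60 - 58)*(1885/593)) = 85*(-1/1716) + (593/1885)/2 = -85/1716 + (1/2)*(593/1885) = -85/1716 + 593/3770 = 26813/248820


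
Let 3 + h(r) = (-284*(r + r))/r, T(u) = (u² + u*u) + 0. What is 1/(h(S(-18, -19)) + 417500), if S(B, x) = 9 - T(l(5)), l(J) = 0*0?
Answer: 1/416929 ≈ 2.3985e-6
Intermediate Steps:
l(J) = 0
T(u) = 2*u² (T(u) = (u² + u²) + 0 = 2*u² + 0 = 2*u²)
S(B, x) = 9 (S(B, x) = 9 - 2*0² = 9 - 2*0 = 9 - 1*0 = 9 + 0 = 9)
h(r) = -571 (h(r) = -3 + (-284*(r + r))/r = -3 + (-568*r)/r = -3 - 568 = -571)
1/(h(S(-18, -19)) + 417500) = 1/(-571 + 417500) = 1/416929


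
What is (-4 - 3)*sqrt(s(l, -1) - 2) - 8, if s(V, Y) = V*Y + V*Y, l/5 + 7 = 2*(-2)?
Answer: -8 - 42*sqrt(3) ≈ -80.746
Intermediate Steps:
l = -55 (l = -35 + 5*(2*(-2)) = -35 + 5*(-4) = -35 - 20 = -55)
s(V, Y) = 2*V*Y
(-4 - 3)*sqrt(s(l, -1) - 2) - 8 = (-4 - 3)*sqrt(2*(-55)*(-1) - 2) - 8 = -7*sqrt(110 - 2) - 8 = -42*sqrt(3) - 8 = -8 - 42*sqrt(3)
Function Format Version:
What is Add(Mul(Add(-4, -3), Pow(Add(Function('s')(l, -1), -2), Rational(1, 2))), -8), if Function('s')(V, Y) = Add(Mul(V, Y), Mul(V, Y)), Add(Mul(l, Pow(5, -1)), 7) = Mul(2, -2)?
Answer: Add(-8, Mul(-42, Pow(3, Rational(1, 2)))) ≈ -80.746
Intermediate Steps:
l = -55 (l = Add(-35, Mul(5, Mul(2, -2))) = Add(-35, Mul(5, -4)) = Add(-35, -20) = -55)
Function('s')(V, Y) = Mul(2, V, Y)
Add(Mul(Add(-4, -3), Pow(Add(Function('s')(l, -1), -2), Rational(1, 2))), -8) = Add(Mul(Add(-4, -3), Pow(Add(Mul(2, -55, -1), -2), Rational(1, 2))), -8) = Add(Mul(-7, Pow(Add(110, -2), Rational(1, 2))), -8) = Add(Mul(-7, Pow(108, Rational(1, 2))), -8) = Add(Mul(-7, Mul(6, Pow(3, Rational(1, 2)))), -8) = Add(Mul(-42, Pow(3, Rational(1, 2))), -8) = Add(-8, Mul(-42, Pow(3, Rational(1, 2))))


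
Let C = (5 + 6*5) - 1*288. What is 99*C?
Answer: -25047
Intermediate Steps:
C = -253 (C = (5 + 30) - 288 = 35 - 288 = -253)
99*C = 99*(-253) = -25047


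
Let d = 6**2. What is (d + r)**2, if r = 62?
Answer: 9604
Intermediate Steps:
d = 36
(d + r)**2 = (36 + 62)**2 = 98**2 = 9604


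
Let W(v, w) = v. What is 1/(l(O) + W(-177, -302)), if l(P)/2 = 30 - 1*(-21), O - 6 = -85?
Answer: -1/75 ≈ -0.013333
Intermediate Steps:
O = -79 (O = 6 - 85 = -79)
l(P) = 102 (l(P) = 2*(30 - 1*(-21)) = 2*(30 + 21) = 2*51 = 102)
1/(l(O) + W(-177, -302)) = 1/(102 - 177) = 1/(-75) = -1/75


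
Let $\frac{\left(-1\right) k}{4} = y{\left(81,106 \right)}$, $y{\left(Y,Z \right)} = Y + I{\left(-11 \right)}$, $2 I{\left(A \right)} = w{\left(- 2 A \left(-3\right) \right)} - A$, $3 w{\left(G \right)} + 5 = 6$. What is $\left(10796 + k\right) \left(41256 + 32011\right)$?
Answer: $\frac{2296773916}{3} \approx 7.6559 \cdot 10^{8}$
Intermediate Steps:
$w{\left(G \right)} = \frac{1}{3}$ ($w{\left(G \right)} = - \frac{5}{3} + \frac{1}{3} \cdot 6 = - \frac{5}{3} + 2 = \frac{1}{3}$)
$I{\left(A \right)} = \frac{1}{6} - \frac{A}{2}$ ($I{\left(A \right)} = \frac{\frac{1}{3} - A}{2} = \frac{1}{6} - \frac{A}{2}$)
$y{\left(Y,Z \right)} = \frac{17}{3} + Y$ ($y{\left(Y,Z \right)} = Y + \left(\frac{1}{6} - - \frac{11}{2}\right) = Y + \left(\frac{1}{6} + \frac{11}{2}\right) = Y + \frac{17}{3} = \frac{17}{3} + Y$)
$k = - \frac{1040}{3}$ ($k = - 4 \left(\frac{17}{3} + 81\right) = \left(-4\right) \frac{260}{3} = - \frac{1040}{3} \approx -346.67$)
$\left(10796 + k\right) \left(41256 + 32011\right) = \left(10796 - \frac{1040}{3}\right) \left(41256 + 32011\right) = \frac{31348}{3} \cdot 73267 = \frac{2296773916}{3}$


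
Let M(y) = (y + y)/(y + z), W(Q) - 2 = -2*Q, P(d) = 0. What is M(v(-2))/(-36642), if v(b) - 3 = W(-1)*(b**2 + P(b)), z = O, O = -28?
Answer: 19/164889 ≈ 0.00011523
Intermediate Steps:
z = -28
W(Q) = 2 - 2*Q
v(b) = 3 + 4*b**2 (v(b) = 3 + (2 - 2*(-1))*(b**2 + 0) = 3 + (2 + 2)*b**2 = 3 + 4*b**2)
M(y) = 2*y/(-28 + y) (M(y) = (y + y)/(y - 28) = (2*y)/(-28 + y) = 2*y/(-28 + y))
M(v(-2))/(-36642) = (2*(3 + 4*(-2)**2)/(-28 + (3 + 4*(-2)**2)))/(-36642) = (2*(3 + 4*4)/(-28 + (3 + 4*4)))*(-1/36642) = (2*(3 + 16)/(-28 + (3 + 16)))*(-1/36642) = (2*19/(-28 + 19))*(-1/36642) = (2*19/(-9))*(-1/36642) = (2*19*(-1/9))*(-1/36642) = -38/9*(-1/36642) = 19/164889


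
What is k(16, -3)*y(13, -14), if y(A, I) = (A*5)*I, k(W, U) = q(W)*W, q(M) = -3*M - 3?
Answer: 742560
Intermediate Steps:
q(M) = -3 - 3*M
k(W, U) = W*(-3 - 3*W) (k(W, U) = (-3 - 3*W)*W = W*(-3 - 3*W))
y(A, I) = 5*A*I (y(A, I) = (5*A)*I = 5*A*I)
k(16, -3)*y(13, -14) = (-3*16*(1 + 16))*(5*13*(-14)) = -3*16*17*(-910) = -816*(-910) = 742560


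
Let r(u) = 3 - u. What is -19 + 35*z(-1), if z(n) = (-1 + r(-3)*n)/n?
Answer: 226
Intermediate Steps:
z(n) = (-1 + 6*n)/n (z(n) = (-1 + (3 - 1*(-3))*n)/n = (-1 + (3 + 3)*n)/n = (-1 + 6*n)/n)
-19 + 35*z(-1) = -19 + 35*(6 - 1/(-1)) = -19 + 35*(6 - 1*(-1)) = -19 + 35*(6 + 1) = -19 + 35*7 = -19 + 245 = 226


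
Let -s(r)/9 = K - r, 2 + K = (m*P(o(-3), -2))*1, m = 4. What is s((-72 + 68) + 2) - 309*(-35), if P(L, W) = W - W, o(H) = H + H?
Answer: 10815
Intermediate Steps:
o(H) = 2*H
P(L, W) = 0
K = -2 (K = -2 + (4*0)*1 = -2 + 0*1 = -2 + 0 = -2)
s(r) = 18 + 9*r (s(r) = -9*(-2 - r) = 18 + 9*r)
s((-72 + 68) + 2) - 309*(-35) = (18 + 9*((-72 + 68) + 2)) - 309*(-35) = (18 + 9*(-4 + 2)) - 1*(-10815) = (18 + 9*(-2)) + 10815 = (18 - 18) + 10815 = 0 + 10815 = 10815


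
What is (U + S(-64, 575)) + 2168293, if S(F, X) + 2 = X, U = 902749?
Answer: 3071615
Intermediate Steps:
S(F, X) = -2 + X
(U + S(-64, 575)) + 2168293 = (902749 + (-2 + 575)) + 2168293 = (902749 + 573) + 2168293 = 903322 + 2168293 = 3071615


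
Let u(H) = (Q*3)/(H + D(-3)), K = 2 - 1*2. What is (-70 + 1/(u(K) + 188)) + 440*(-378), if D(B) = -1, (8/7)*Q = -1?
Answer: -253744742/1525 ≈ -1.6639e+5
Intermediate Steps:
Q = -7/8 (Q = (7/8)*(-1) = -7/8 ≈ -0.87500)
K = 0 (K = 2 - 2 = 0)
u(H) = -21/(8*(-1 + H)) (u(H) = (-7/8*3)/(H - 1) = -21/(8*(-1 + H)))
(-70 + 1/(u(K) + 188)) + 440*(-378) = (-70 + 1/(-21/(-8 + 8*0) + 188)) + 440*(-378) = (-70 + 1/(-21/(-8 + 0) + 188)) - 166320 = (-70 + 1/(-21/(-8) + 188)) - 166320 = (-70 + 1/(-21*(-1/8) + 188)) - 166320 = (-70 + 1/(21/8 + 188)) - 166320 = (-70 + 1/(1525/8)) - 166320 = (-70 + 8/1525) - 166320 = -106742/1525 - 166320 = -253744742/1525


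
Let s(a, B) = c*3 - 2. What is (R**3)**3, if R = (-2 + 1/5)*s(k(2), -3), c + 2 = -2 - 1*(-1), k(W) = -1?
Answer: 913517247483640899/1953125 ≈ 4.6772e+11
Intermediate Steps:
c = -3 (c = -2 + (-2 - 1*(-1)) = -2 + (-2 + 1) = -2 - 1 = -3)
s(a, B) = -11 (s(a, B) = -3*3 - 2 = -9 - 2 = -11)
R = 99/5 (R = (-2 + 1/5)*(-11) = -9/5*(-11) = 99/5 ≈ 19.800)
(R**3)**3 = ((99/5)**3)**3 = (970299/125)**3 = 913517247483640899/1953125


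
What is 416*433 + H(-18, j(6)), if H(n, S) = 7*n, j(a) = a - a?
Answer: 180002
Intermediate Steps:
j(a) = 0
416*433 + H(-18, j(6)) = 416*433 + 7*(-18) = 180128 - 126 = 180002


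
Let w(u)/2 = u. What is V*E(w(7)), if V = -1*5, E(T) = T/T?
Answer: -5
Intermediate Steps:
w(u) = 2*u
E(T) = 1
V = -5
V*E(w(7)) = -5*1 = -5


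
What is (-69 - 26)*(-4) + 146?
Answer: 526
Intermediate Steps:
(-69 - 26)*(-4) + 146 = -95*(-4) + 146 = 380 + 146 = 526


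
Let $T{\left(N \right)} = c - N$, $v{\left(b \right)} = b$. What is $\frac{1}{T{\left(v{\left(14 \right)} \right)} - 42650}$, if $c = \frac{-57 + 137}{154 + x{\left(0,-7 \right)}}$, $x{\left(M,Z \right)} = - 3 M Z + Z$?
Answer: $- \frac{147}{6271528} \approx -2.3439 \cdot 10^{-5}$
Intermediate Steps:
$x{\left(M,Z \right)} = Z - 3 M Z$ ($x{\left(M,Z \right)} = - 3 M Z + Z = Z - 3 M Z$)
$c = \frac{80}{147}$ ($c = \frac{-57 + 137}{154 - 7 \left(1 - 0\right)} = \frac{80}{154 - 7 \left(1 + 0\right)} = \frac{80}{154 - 7} = \frac{80}{147} \approx 0.54422$)
$T{\left(N \right)} = \frac{80}{147} - N$
$\frac{1}{T{\left(v{\left(14 \right)} \right)} - 42650} = \frac{1}{\left(\frac{80}{147} - 14\right) - 42650} = \frac{1}{- \frac{1978}{147} - 42650} = \frac{1}{- \frac{6271528}{147}} = - \frac{147}{6271528}$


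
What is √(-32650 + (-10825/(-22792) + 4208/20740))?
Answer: I*√113992577012980418830/59088260 ≈ 180.69*I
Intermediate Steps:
√(-32650 + (-10825/(-22792) + 4208/20740)) = √(-32650 + (-10825*(-1/22792) + 4208*(1/20740))) = √(-32650 + (10825/22792 + 1052/5185)) = √(-32650 + 80104809/118176520) = √(-3858383273191/118176520) = I*√113992577012980418830/59088260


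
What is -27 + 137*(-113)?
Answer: -15508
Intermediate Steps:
-27 + 137*(-113) = -27 - 15481 = -15508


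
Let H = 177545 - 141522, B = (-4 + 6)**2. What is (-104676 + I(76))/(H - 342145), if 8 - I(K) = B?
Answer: 52336/153061 ≈ 0.34193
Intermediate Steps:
B = 4 (B = 2**2 = 4)
I(K) = 4 (I(K) = 8 - 1*4 = 8 - 4 = 4)
H = 36023
(-104676 + I(76))/(H - 342145) = (-104676 + 4)/(36023 - 342145) = -104672/(-306122) = -104672*(-1/306122) = 52336/153061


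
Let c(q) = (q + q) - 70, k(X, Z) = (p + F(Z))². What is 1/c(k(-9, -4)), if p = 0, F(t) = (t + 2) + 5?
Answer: -1/52 ≈ -0.019231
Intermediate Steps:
F(t) = 7 + t (F(t) = (2 + t) + 5 = 7 + t)
k(X, Z) = (7 + Z)² (k(X, Z) = (0 + (7 + Z))² = (7 + Z)²)
c(q) = -70 + 2*q (c(q) = 2*q - 70 = -70 + 2*q)
1/c(k(-9, -4)) = 1/(-70 + 2*(7 - 4)²) = 1/(-70 + 2*3²) = 1/(-70 + 2*9) = 1/(-70 + 18) = 1/(-52) = -1/52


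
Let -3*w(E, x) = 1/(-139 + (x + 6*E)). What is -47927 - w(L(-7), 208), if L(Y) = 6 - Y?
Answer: -21135806/441 ≈ -47927.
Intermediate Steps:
w(E, x) = -1/(3*(-139 + x + 6*E)) (w(E, x) = -1/(3*(-139 + (x + 6*E))) = -1/(3*(-139 + x + 6*E)))
-47927 - w(L(-7), 208) = -47927 - (-1)/(-417 + 3*208 + 18*(6 - 1*(-7))) = -47927 - (-1)/(-417 + 624 + 18*(6 + 7)) = -47927 - (-1)/(-417 + 624 + 18*13) = -47927 - (-1)/(-417 + 624 + 234) = -47927 - (-1)/441 = -47927 - 1*(-1/441) = -47927 + 1/441 = -21135806/441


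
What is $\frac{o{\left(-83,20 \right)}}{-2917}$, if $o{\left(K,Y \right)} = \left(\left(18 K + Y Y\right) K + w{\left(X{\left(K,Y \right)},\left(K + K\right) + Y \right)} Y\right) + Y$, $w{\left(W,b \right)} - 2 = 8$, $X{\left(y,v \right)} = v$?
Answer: $- \frac{91022}{2917} \approx -31.204$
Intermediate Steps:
$w{\left(W,b \right)} = 10$ ($w{\left(W,b \right)} = 2 + 8 = 10$)
$o{\left(K,Y \right)} = 11 Y + K \left(Y^{2} + 18 K\right)$ ($o{\left(K,Y \right)} = \left(\left(18 K + Y Y\right) K + 10 Y\right) + Y = \left(\left(18 K + Y^{2}\right) K + 10 Y\right) + Y = \left(\left(Y^{2} + 18 K\right) K + 10 Y\right) + Y = \left(K \left(Y^{2} + 18 K\right) + 10 Y\right) + Y = \left(10 Y + K \left(Y^{2} + 18 K\right)\right) + Y = 11 Y + K \left(Y^{2} + 18 K\right)$)
$\frac{o{\left(-83,20 \right)}}{-2917} = \frac{11 \cdot 20 + 18 \left(-83\right)^{2} - 83 \cdot 20^{2}}{-2917} = \left(220 + 18 \cdot 6889 - 33200\right) \left(- \frac{1}{2917}\right) = \left(220 + 124002 - 33200\right) \left(- \frac{1}{2917}\right) = 91022 \left(- \frac{1}{2917}\right) = - \frac{91022}{2917}$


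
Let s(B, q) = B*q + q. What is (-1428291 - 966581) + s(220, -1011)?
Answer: -2618303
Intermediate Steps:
s(B, q) = q + B*q
(-1428291 - 966581) + s(220, -1011) = (-1428291 - 966581) - 1011*(1 + 220) = -2394872 - 1011*221 = -2394872 - 223431 = -2618303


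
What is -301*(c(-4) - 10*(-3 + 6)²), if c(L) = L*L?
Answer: 22274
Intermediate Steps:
c(L) = L²
-301*(c(-4) - 10*(-3 + 6)²) = -301*((-4)² - 10*(-3 + 6)²) = -301*(16 - 10*3²) = -301*(16 - 10*9) = -301*(16 - 90) = -301*(-74) = 22274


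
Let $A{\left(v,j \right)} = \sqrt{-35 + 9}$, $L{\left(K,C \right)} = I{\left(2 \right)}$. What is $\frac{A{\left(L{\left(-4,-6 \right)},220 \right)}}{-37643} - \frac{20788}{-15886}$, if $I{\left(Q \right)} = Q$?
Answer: $\frac{10394}{7943} - \frac{i \sqrt{26}}{37643} \approx 1.3086 - 0.00013546 i$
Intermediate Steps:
$L{\left(K,C \right)} = 2$
$A{\left(v,j \right)} = i \sqrt{26}$ ($A{\left(v,j \right)} = \sqrt{-26} = i \sqrt{26}$)
$\frac{A{\left(L{\left(-4,-6 \right)},220 \right)}}{-37643} - \frac{20788}{-15886} = \frac{i \sqrt{26}}{-37643} - \frac{20788}{-15886} = i \sqrt{26} \left(- \frac{1}{37643}\right) - - \frac{10394}{7943} = - \frac{i \sqrt{26}}{37643} + \frac{10394}{7943} = \frac{10394}{7943} - \frac{i \sqrt{26}}{37643}$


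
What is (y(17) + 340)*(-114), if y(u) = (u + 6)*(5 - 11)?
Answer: -23028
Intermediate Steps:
y(u) = -36 - 6*u (y(u) = (6 + u)*(-6) = -36 - 6*u)
(y(17) + 340)*(-114) = ((-36 - 6*17) + 340)*(-114) = ((-36 - 102) + 340)*(-114) = (-138 + 340)*(-114) = 202*(-114) = -23028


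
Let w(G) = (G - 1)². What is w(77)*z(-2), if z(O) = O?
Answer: -11552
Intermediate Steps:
w(G) = (-1 + G)²
w(77)*z(-2) = (-1 + 77)²*(-2) = 76²*(-2) = 5776*(-2) = -11552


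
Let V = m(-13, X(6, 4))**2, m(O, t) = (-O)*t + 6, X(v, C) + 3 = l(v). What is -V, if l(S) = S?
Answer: -2025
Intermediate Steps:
X(v, C) = -3 + v
m(O, t) = 6 - O*t (m(O, t) = -O*t + 6 = 6 - O*t)
V = 2025 (V = (6 - 1*(-13)*(-3 + 6))**2 = (6 - 1*(-13)*3)**2 = (6 + 39)**2 = 45**2 = 2025)
-V = -1*2025 = -2025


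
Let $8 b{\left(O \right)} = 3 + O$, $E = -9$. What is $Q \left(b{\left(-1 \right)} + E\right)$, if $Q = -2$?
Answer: $\frac{35}{2} \approx 17.5$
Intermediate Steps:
$b{\left(O \right)} = \frac{3}{8} + \frac{O}{8}$ ($b{\left(O \right)} = \frac{3 + O}{8} = \frac{3}{8} + \frac{O}{8}$)
$Q \left(b{\left(-1 \right)} + E\right) = - 2 \left(\left(\frac{3}{8} + \frac{1}{8} \left(-1\right)\right) - 9\right) = - 2 \left(\left(\frac{3}{8} - \frac{1}{8}\right) - 9\right) = - 2 \left(\frac{1}{4} - 9\right) = \left(-2\right) \left(- \frac{35}{4}\right) = \frac{35}{2}$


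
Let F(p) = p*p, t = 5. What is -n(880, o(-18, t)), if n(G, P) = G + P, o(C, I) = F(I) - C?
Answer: -923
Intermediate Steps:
F(p) = p²
o(C, I) = I² - C
-n(880, o(-18, t)) = -(880 + (5² - 1*(-18))) = -(880 + (25 + 18)) = -(880 + 43) = -1*923 = -923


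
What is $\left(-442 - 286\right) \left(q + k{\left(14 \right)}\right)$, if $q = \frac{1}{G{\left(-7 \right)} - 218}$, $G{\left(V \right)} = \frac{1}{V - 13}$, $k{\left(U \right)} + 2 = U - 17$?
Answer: $\frac{2269800}{623} \approx 3643.3$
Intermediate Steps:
$k{\left(U \right)} = -19 + U$ ($k{\left(U \right)} = -2 + \left(U - 17\right) = -2 + \left(-17 + U\right) = -19 + U$)
$G{\left(V \right)} = \frac{1}{-13 + V}$
$q = - \frac{20}{4361}$ ($q = \frac{1}{\frac{1}{-13 - 7} - 218} = \frac{1}{\frac{1}{-20} - 218} = \frac{1}{- \frac{1}{20} - 218} = \frac{1}{- \frac{4361}{20}} = - \frac{20}{4361} \approx -0.0045861$)
$\left(-442 - 286\right) \left(q + k{\left(14 \right)}\right) = \left(-442 - 286\right) \left(- \frac{20}{4361} + \left(-19 + 14\right)\right) = - 728 \left(- \frac{20}{4361} - 5\right) = \left(-728\right) \left(- \frac{21825}{4361}\right) = \frac{2269800}{623}$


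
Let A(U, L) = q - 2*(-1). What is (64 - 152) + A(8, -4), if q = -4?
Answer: -90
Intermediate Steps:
A(U, L) = -2 (A(U, L) = -4 - 2*(-1) = -4 + 2 = -2)
(64 - 152) + A(8, -4) = (64 - 152) - 2 = -88 - 2 = -90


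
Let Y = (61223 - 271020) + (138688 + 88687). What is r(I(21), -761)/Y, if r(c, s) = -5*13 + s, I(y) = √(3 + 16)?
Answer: -413/8789 ≈ -0.046991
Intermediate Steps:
I(y) = √19
r(c, s) = -65 + s
Y = 17578 (Y = -209797 + 227375 = 17578)
r(I(21), -761)/Y = (-65 - 761)/17578 = -826*1/17578 = -413/8789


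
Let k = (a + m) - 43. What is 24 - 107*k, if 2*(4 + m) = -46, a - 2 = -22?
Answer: 9654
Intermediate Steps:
a = -20 (a = 2 - 22 = -20)
m = -27 (m = -4 + (½)*(-46) = -4 - 23 = -27)
k = -90 (k = (-20 - 27) - 43 = -47 - 43 = -90)
24 - 107*k = 24 - 107*(-90) = 24 + 9630 = 9654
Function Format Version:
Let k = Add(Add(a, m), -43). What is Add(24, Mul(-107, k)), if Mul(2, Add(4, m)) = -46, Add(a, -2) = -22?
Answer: 9654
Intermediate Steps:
a = -20 (a = Add(2, -22) = -20)
m = -27 (m = Add(-4, Mul(Rational(1, 2), -46)) = Add(-4, -23) = -27)
k = -90 (k = Add(Add(-20, -27), -43) = Add(-47, -43) = -90)
Add(24, Mul(-107, k)) = Add(24, Mul(-107, -90)) = Add(24, 9630) = 9654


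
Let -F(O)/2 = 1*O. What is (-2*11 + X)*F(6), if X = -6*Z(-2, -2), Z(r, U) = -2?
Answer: 120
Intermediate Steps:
F(O) = -2*O
X = 12 (X = -6*(-2) = 12)
(-2*11 + X)*F(6) = (-2*11 + 12)*(-2*6) = (-22 + 12)*(-12) = -10*(-12) = 120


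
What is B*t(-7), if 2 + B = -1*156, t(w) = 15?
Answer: -2370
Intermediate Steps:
B = -158 (B = -2 - 1*156 = -2 - 156 = -158)
B*t(-7) = -158*15 = -2370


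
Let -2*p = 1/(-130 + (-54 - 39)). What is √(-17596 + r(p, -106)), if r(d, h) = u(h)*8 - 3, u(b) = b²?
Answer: √72289 ≈ 268.87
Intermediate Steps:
p = 1/446 (p = -1/(2*(-130 + (-54 - 39))) = -1/(2*(-130 - 93)) = -½/(-223) = -½*(-1/223) = 1/446 ≈ 0.0022422)
r(d, h) = -3 + 8*h² (r(d, h) = h²*8 - 3 = 8*h² - 3 = -3 + 8*h²)
√(-17596 + r(p, -106)) = √(-17596 + (-3 + 8*(-106)²)) = √(-17596 + (-3 + 8*11236)) = √(-17596 + (-3 + 89888)) = √(-17596 + 89885) = √72289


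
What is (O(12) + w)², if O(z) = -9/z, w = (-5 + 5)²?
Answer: 9/16 ≈ 0.56250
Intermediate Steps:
w = 0 (w = 0² = 0)
(O(12) + w)² = (-9/12 + 0)² = (-9*1/12 + 0)² = (-¾ + 0)² = (-¾)² = 9/16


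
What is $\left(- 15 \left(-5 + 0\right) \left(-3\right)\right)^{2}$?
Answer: $50625$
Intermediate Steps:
$\left(- 15 \left(-5 + 0\right) \left(-3\right)\right)^{2} = \left(- 15 \left(\left(-5\right) \left(-3\right)\right)\right)^{2} = \left(\left(-15\right) 15\right)^{2} = \left(-225\right)^{2} = 50625$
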